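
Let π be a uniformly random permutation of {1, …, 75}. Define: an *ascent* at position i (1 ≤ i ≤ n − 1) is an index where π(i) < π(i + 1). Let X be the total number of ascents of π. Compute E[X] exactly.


Write X = Σ X_I over i = 1, …, 74, with X_I the indicator of one ascent.
There are 74 indicators.
For each fixed i, the pair (π(i), π(i+1)) is a uniformly random ordered pair of distinct values from {1, …, 75}; by symmetry P[π(i) < π(i+1)] = 1/2.
By linearity: E[X] = 74 · (1/2) = (75 − 1) · (1/2) = 37 ≈ 37.0000.

E[X] = 37 = 37.0000.


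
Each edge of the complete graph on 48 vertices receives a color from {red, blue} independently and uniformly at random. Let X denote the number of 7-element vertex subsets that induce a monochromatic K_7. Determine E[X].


Let X = Σ_S X_S over the C(48, 7) = 73629072 subsets S of size 7, where X_S = 1 if the K_7 on S is monochromatic.
For a fixed S, the K_7 on S has C(7, 2) = 21 edges. P[all 21 edges red] = (1/2)^21, and likewise for blue, so P[monochromatic] = 2·(1/2)^21 = 2^{1 − 21} = 1/1048576.
Summing: E[X] = C(48, 7) · 2^{1 − 21} = 73629072 · 1/1048576 = 4601817/65536.
Numerically: E[X] ≈ 70.218.

E[X] = C(48,7)·2^(1−C(7,2)) = 4601817/65536 ≈ 70.218.


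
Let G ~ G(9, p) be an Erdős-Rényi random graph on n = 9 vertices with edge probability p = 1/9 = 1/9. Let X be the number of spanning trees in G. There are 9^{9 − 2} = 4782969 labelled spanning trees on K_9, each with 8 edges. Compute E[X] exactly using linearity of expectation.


K_9 has 9^{9 − 2} = 4782969 labelled spanning trees.
For each such spanning tree H, let X_H = 1 if all 8 edges of H are present in G. Then P[X_H = 1] = p^{8} = (1/9)^{8} = 1/43046721.
By linearity: E[X] = Σ_H E[X_H] = 4782969 · p^{8} = 4782969 · 1/43046721 = 1/9.
Numerically: E[X] ≈ 0.111111.

E[X] = 4782969 · (1/9)^{8} = 1/9 ≈ 0.111111.


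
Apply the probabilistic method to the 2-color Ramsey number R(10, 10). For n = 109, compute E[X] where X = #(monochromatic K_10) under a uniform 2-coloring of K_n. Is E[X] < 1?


E[X] = C(109, 10) · 2^{1 − 45} = 42634215112710 · 2^{−44} = 42634215112710/17592186044416.
As a reduced fraction: E[X] = 21317107556355/8796093022208 ≈ 2.42347.
Is E[X] < 1? NO.
Since E[X] ≥ 1, the first-moment bound is inconclusive at n = 109; it does NOT by itself certify R(10, 10) > 109.

E[X] = 21317107556355/8796093022208 ≈ 2.42347; E[X] ≥ 1; first-moment method inconclusive here.


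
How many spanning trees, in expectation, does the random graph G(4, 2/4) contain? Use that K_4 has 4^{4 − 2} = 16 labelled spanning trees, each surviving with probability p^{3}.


K_4 has 4^{4 − 2} = 16 labelled spanning trees.
For each such spanning tree H, let X_H = 1 if all 3 edges of H are present in G. Then P[X_H = 1] = p^{3} = (1/2)^{3} = 1/8.
By linearity of expectation: E[X] = Σ_H E[X_H] = 16 · p^{3} = 16 · 1/8 = 2.
Numerically: E[X] ≈ 2.

E[X] = 16 · (1/2)^{3} = 2 ≈ 2.


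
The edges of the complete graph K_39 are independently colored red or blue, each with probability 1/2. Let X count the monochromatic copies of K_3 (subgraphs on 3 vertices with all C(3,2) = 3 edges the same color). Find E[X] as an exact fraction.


Let X = Σ_S X_S over the C(39, 3) = 9139 subsets S of size 3, where X_S = 1 if the K_3 on S is monochromatic.
For a fixed S, the K_3 on S has C(3, 2) = 3 edges. P[all 3 edges red] = (1/2)^3, and likewise for blue, so P[monochromatic] = 2·(1/2)^3 = 2^{1 − 3} = 1/4.
Summing: E[X] = C(39, 3) · 2^{1 − 3} = 9139 · 1/4 = 9139/4.
Numerically: E[X] ≈ 2284.7500.

E[X] = C(39,3)·2^(1−C(3,2)) = 9139/4 ≈ 2284.7500.


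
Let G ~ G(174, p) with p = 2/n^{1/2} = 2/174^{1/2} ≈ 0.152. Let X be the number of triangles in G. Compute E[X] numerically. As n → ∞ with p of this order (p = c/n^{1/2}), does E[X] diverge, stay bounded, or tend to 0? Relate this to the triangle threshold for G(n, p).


Number of potential triangles: C(174, 3) = 862924.
Each occurs with probability p³ ≈ (0.152)³ ≈ 3.48551e-03.
By linearity: E[X] = C(174, 3)·p³ ≈ 862924 · 3.48551e-03 ≈ 3007.729.
Since α = 1/2 < 1, p = c/n^{1/2} ≫ 1/n is above the triangle threshold p ~ 1/n. Asymptotically E[X] ~ (c³/6)·n^{3(1−α)} = (2³/6)·n^{1.5} → ∞; triangles are abundant w.h.p.

E[X] ≈ 3007.729; in regime p = Θ(1/n^{1/2}) E[X] diverges (above the triangle threshold p ~ 1/n).


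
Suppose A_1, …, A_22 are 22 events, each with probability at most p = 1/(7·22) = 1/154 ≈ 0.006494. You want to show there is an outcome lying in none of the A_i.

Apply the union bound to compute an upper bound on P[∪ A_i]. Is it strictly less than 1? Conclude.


Union bound: P[∪_{i=1}^{22} A_i] ≤ Σ_i P[A_i] ≤ 22·p = 22·(1/154) = 1/7.
Numerically: 1/7 ≈ 0.142857.
Is 1/7 < 1? YES.
Since P[∪ A_i] ≤ 1/7 < 1, the complement has P[∩ A_i^c] ≥ 1 − 1/7 = 6/7 > 0, so some outcome avoids every A_i.

22·p = 1/7 ≈ 0.142857; existence CERTIFIED by the union bound.


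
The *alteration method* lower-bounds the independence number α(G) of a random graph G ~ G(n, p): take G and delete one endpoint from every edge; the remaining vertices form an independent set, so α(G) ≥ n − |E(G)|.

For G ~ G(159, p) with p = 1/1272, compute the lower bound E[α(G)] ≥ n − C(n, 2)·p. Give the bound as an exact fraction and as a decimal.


E[|E(G)|] = C(159, 2)·p = 12561 · (1/1272) = 79/8.
E[α(G)] ≥ n − E[|E(G)|] = 159 − 79/8 = 1193/8.
Numerically: ≈ 149.125.
(This is only a lower bound; the true E[α(G)] may be larger.)

E[α(G)] ≥ 1193/8 ≈ 149.125.


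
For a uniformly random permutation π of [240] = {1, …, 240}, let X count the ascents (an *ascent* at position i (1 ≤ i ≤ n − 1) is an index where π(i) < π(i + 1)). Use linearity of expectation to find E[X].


Write X = Σ X_I over i = 1, …, 239, with X_I the indicator of one ascent.
There are 239 indicators.
For each fixed i, the pair (π(i), π(i+1)) is a uniformly random ordered pair of distinct values from {1, …, 240}; by symmetry P[π(i) < π(i+1)] = 1/2.
By linearity: E[X] = 239 · (1/2) = (240 − 1) · (1/2) = 239/2 ≈ 119.500.

E[X] = 239/2 = 119.500.


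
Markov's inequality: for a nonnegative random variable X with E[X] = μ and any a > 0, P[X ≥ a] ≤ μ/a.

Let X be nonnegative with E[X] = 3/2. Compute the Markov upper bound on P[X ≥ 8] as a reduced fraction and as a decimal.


μ = E[X] = 3/2, a = 8.
Markov: P[X ≥ 8] ≤ μ/a = (3/2)/8 = 3/16.
Numerically: ≈ 0.187500.
(Since a = 8 > μ = 1.500000, the bound 3/16 is < 1 and informative.)

P[X ≥ 8] ≤ 3/16 ≈ 0.187500.


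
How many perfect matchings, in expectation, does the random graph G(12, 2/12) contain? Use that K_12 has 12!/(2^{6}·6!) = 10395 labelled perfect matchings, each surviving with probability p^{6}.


K_12 has 12!/(2^{6}·6!) = 10395 labelled perfect matchings.
For each such perfect matching H, let X_H = 1 if all 6 edges of H are present in G. Then P[X_H = 1] = p^{6} = (1/6)^{6} = 1/46656.
Summing the indicators: E[X] = Σ_H E[X_H] = 10395 · p^{6} = 10395 · 1/46656 = 385/1728.
Numerically: E[X] ≈ 0.2228.

E[X] = 10395 · (1/6)^{6} = 385/1728 ≈ 0.2228.


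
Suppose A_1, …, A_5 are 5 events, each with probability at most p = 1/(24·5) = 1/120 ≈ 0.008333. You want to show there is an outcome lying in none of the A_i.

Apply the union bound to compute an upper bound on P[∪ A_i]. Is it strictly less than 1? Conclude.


Union bound: P[∪_{i=1}^{5} A_i] ≤ Σ_i P[A_i] ≤ 5·p = 5·(1/120) = 1/24.
Numerically: 1/24 ≈ 0.041667.
Is 1/24 < 1? YES.
Since P[∪ A_i] ≤ 1/24 < 1, the complement has P[∩ A_i^c] ≥ 1 − 1/24 = 23/24 > 0, so some outcome avoids every A_i.

5·p = 1/24 ≈ 0.041667; existence CERTIFIED by the union bound.


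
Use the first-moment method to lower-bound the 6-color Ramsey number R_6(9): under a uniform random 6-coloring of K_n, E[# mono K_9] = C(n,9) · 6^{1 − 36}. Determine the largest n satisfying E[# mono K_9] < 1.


We need C(n, 9) · 6^{1 − 36} < 1, i.e. C(n, 9) < 6^{36 − 1} = 1719070799748422591028658176.
Check values of n near the boundary:
  n = 4406: C(4406, 9) = 1710356485221788389505285700; 1710356485221788389505285700 < 1719070799748422591028658176? YES
  n = 4407: C(4407, 9) = 1713856532599459170657070050; 1713856532599459170657070050 < 1719070799748422591028658176? YES
  n = 4408: C(4408, 9) = 1717362945146264156457459600; 1717362945146264156457459600 < 1719070799748422591028658176? YES
  n = 4409: C(4409, 9) = 1720875732988608787686577131; 1720875732988608787686577131 < 1719070799748422591028658176? NO
The largest n with C(n, 9) < 1719070799748422591028658176 is n = 4408 (where E[X] = 35778394690547169926197075/35813974994758803979763712 ≈ 0.9990). Hence R_6(9) > 4408, i.e. R_6(9) ≥ 4409.

Largest n = 4408; hence R_6(9) > 4408.


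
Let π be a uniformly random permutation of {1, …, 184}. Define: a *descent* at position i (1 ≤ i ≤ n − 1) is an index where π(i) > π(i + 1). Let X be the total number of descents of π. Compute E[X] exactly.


Write X = Σ X_I over i = 1, …, 183, with X_I the indicator of one descent.
There are 183 indicators.
For each fixed i, the pair (π(i), π(i+1)) is a uniformly random ordered pair of distinct values from {1, …, 184}; by symmetry P[π(i) > π(i+1)] = 1/2.
By linearity: E[X] = 183 · (1/2) = (184 − 1) · (1/2) = 183/2 ≈ 91.5000.

E[X] = 183/2 = 91.5000.


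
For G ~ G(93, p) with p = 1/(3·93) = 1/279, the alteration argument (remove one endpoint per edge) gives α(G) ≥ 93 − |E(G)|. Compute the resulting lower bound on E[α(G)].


E[|E(G)|] = C(93, 2)·p = 4278 · (1/279) = 46/3.
E[α(G)] ≥ n − E[|E(G)|] = 93 − 46/3 = 233/3.
Numerically: ≈ 77.667.
(This is only a lower bound; the true E[α(G)] may be larger.)

E[α(G)] ≥ 233/3 ≈ 77.667.


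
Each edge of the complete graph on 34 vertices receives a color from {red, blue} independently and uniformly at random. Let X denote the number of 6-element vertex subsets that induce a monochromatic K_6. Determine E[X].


Let X = Σ_S X_S over the C(34, 6) = 1344904 subsets S of size 6, where X_S = 1 if the K_6 on S is monochromatic.
For a fixed S, the K_6 on S has C(6, 2) = 15 edges. P[all 15 edges red] = (1/2)^15, and likewise for blue, so P[monochromatic] = 2·(1/2)^15 = 2^{1 − 15} = 1/16384.
By linearity of expectation: E[X] = C(34, 6) · 2^{1 − 15} = 1344904 · 1/16384 = 168113/2048.
Numerically: E[X] ≈ 82.08643.

E[X] = C(34,6)·2^(1−C(6,2)) = 168113/2048 ≈ 82.08643.


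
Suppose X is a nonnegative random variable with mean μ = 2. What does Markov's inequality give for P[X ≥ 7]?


μ = E[X] = 2, a = 7.
Markov: P[X ≥ 7] ≤ μ/a = (2)/7 = 2/7.
Numerically: ≈ 0.286.
(Since a = 7 > μ = 2.000, the bound 2/7 is < 1 and informative.)

P[X ≥ 7] ≤ 2/7 ≈ 0.286.


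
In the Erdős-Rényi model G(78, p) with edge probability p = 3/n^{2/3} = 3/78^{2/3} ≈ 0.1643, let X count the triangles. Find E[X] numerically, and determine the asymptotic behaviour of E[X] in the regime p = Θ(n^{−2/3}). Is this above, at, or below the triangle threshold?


Number of potential triangles: C(78, 3) = 76076.
Each occurs with probability p³ ≈ (0.1643)³ ≈ 4.437870e-03.
By linearity: E[X] = C(78, 3)·p³ ≈ 76076 · 4.437870e-03 ≈ 337.6154.
Since α = 2/3 < 1, p = c/n^{2/3} ≫ 1/n is above the triangle threshold p ~ 1/n. Asymptotically E[X] ~ (c³/6)·n^{3(1−α)} = (3³/6)·n^{1} → ∞; triangles are abundant w.h.p.

E[X] ≈ 337.6154; in regime p = Θ(1/n^{2/3}) E[X] diverges (above the triangle threshold p ~ 1/n).


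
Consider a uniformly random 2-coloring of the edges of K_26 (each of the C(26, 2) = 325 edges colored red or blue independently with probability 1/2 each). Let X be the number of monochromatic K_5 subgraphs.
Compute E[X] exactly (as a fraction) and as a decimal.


Let X = Σ_S X_S over the C(26, 5) = 65780 subsets S of size 5, where X_S = 1 if the K_5 on S is monochromatic.
For a fixed S, the K_5 on S has C(5, 2) = 10 edges. P[all 10 edges red] = (1/2)^10, and likewise for blue, so P[monochromatic] = 2·(1/2)^10 = 2^{1 − 10} = 1/512.
Summing: E[X] = C(26, 5) · 2^{1 − 10} = 65780 · 1/512 = 16445/128.
Numerically: E[X] ≈ 128.476562.

E[X] = C(26,5)·2^(1−C(5,2)) = 16445/128 ≈ 128.476562.


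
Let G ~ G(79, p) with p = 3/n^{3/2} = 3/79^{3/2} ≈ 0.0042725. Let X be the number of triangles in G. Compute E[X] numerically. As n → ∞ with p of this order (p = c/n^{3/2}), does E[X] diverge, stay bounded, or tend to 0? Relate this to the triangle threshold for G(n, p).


Number of potential triangles: C(79, 3) = 79079.
Each occurs with probability p³ ≈ (0.0042725)³ ≈ 7.7990527e-08.
By linearity: E[X] = C(79, 3)·p³ ≈ 79079 · 7.7990527e-08 ≈ 0.00617.
Since α = 3/2 > 1, p = c/n^{3/2} = o(1/n) is below the triangle threshold p ~ 1/n. Asymptotically E[X] ~ (c³/6)·n^{3(1−α)} = (3³/6)·n^{-1.5} → 0, so by Markov's inequality G has no triangles w.h.p.

E[X] ≈ 0.00617; in regime p = Θ(1/n^{3/2}) E[X] tends to 0 (below the triangle threshold p ~ 1/n).


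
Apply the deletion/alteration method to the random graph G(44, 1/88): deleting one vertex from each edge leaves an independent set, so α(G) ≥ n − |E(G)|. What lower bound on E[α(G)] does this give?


E[|E(G)|] = C(44, 2)·p = 946 · (1/88) = 43/4.
E[α(G)] ≥ n − E[|E(G)|] = 44 − 43/4 = 133/4.
Numerically: ≈ 33.250.
(This is only a lower bound; the true E[α(G)] may be larger.)

E[α(G)] ≥ 133/4 ≈ 33.250.


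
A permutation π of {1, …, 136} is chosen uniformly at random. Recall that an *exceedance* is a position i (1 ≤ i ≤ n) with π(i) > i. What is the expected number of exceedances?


Write X = Σ_{i=1}^{136} X_i, where X_i = 1_{π(i) > i}.
For each fixed i, π(i) is uniform over {1, …, 136} (marginal of a uniform permutation), so P[π(i) > i] = (n − i)/n. Summing: Σ_{i=1}^{136} (n − i)/n = (0 + 1 + … + 135)/136 = 136(136 − 1)/(2·136) = (136 − 1)/2.
Hence E[X] = Σ_{i=1}^{136} (136 − i)/136 = 135/2 ≈ 67.500000.

E[X] = 135/2 = 67.500000.


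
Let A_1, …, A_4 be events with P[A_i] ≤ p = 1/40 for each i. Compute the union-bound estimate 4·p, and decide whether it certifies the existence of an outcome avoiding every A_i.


Union bound: P[∪_{i=1}^{4} A_i] ≤ Σ_i P[A_i] ≤ 4·p = 4·(1/40) = 1/10.
Numerically: 1/10 ≈ 0.100.
Is 1/10 < 1? YES.
Since P[∪ A_i] ≤ 1/10 < 1, the complement has P[∩ A_i^c] ≥ 1 − 1/10 = 9/10 > 0, so some outcome avoids every A_i.

4·p = 1/10 ≈ 0.100; existence CERTIFIED by the union bound.


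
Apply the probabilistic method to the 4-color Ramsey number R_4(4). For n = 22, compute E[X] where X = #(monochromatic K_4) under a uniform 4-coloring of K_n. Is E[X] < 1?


E[X] = C(22, 4) · 4^{1 − 6} = 7315 · 4^{−5} = 7315/1024.
As a reduced fraction: E[X] = 7315/1024 ≈ 7.143555.
Is E[X] < 1? NO.
Since E[X] ≥ 1, the first-moment bound is inconclusive at n = 22; it does NOT by itself certify R_4(4) > 22.

E[X] = 7315/1024 ≈ 7.143555; E[X] ≥ 1; first-moment method inconclusive here.


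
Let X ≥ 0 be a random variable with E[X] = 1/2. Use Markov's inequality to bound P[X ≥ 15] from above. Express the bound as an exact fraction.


μ = E[X] = 1/2, a = 15.
Markov: P[X ≥ 15] ≤ μ/a = (1/2)/15 = 1/30.
Numerically: ≈ 0.033.
(Since a = 15 > μ = 0.500, the bound 1/30 is < 1 and informative.)

P[X ≥ 15] ≤ 1/30 ≈ 0.033.


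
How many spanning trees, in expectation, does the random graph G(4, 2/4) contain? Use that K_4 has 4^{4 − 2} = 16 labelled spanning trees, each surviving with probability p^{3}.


K_4 has 4^{4 − 2} = 16 labelled spanning trees.
For each such spanning tree H, let X_H = 1 if all 3 edges of H are present in G. Then P[X_H = 1] = p^{3} = (1/2)^{3} = 1/8.
Summing the indicators: E[X] = Σ_H E[X_H] = 16 · p^{3} = 16 · 1/8 = 2.
Numerically: E[X] ≈ 2.

E[X] = 16 · (1/2)^{3} = 2 ≈ 2.


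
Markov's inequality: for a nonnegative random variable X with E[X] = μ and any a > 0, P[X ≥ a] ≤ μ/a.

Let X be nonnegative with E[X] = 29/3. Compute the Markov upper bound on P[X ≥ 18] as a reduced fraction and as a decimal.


μ = E[X] = 29/3, a = 18.
Markov: P[X ≥ 18] ≤ μ/a = (29/3)/18 = 29/54.
Numerically: ≈ 0.5370.
(Since a = 18 > μ = 9.6667, the bound 29/54 is < 1 and informative.)

P[X ≥ 18] ≤ 29/54 ≈ 0.5370.


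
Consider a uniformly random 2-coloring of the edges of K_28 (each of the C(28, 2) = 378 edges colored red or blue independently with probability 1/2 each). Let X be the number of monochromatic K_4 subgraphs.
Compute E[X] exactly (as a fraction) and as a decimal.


Let X = Σ_S X_S over the C(28, 4) = 20475 subsets S of size 4, where X_S = 1 if the K_4 on S is monochromatic.
For a fixed S, the K_4 on S has C(4, 2) = 6 edges. P[all 6 edges red] = (1/2)^6, and likewise for blue, so P[monochromatic] = 2·(1/2)^6 = 2^{1 − 6} = 1/32.
By linearity of expectation: E[X] = C(28, 4) · 2^{1 − 6} = 20475 · 1/32 = 20475/32.
Numerically: E[X] ≈ 639.8438.

E[X] = C(28,4)·2^(1−C(4,2)) = 20475/32 ≈ 639.8438.


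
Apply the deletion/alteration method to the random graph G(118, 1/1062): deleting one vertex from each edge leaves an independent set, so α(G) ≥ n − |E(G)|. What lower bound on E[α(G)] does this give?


E[|E(G)|] = C(118, 2)·p = 6903 · (1/1062) = 13/2.
E[α(G)] ≥ n − E[|E(G)|] = 118 − 13/2 = 223/2.
Numerically: ≈ 111.50000.
(This is only a lower bound; the true E[α(G)] may be larger.)

E[α(G)] ≥ 223/2 ≈ 111.50000.


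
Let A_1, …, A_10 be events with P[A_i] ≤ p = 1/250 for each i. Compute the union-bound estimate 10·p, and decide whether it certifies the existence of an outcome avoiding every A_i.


Union bound: P[∪_{i=1}^{10} A_i] ≤ Σ_i P[A_i] ≤ 10·p = 10·(1/250) = 1/25.
Numerically: 1/25 ≈ 0.0400000.
Is 1/25 < 1? YES.
Since P[∪ A_i] ≤ 1/25 < 1, the complement has P[∩ A_i^c] ≥ 1 − 1/25 = 24/25 > 0, so some outcome avoids every A_i.

10·p = 1/25 ≈ 0.0400000; existence CERTIFIED by the union bound.


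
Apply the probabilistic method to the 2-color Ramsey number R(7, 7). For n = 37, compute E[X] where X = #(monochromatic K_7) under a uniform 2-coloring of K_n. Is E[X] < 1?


E[X] = C(37, 7) · 2^{1 − 21} = 10295472 · 2^{−20} = 10295472/1048576.
As a reduced fraction: E[X] = 643467/65536 ≈ 9.8185272.
Is E[X] < 1? NO.
Since E[X] ≥ 1, the first-moment bound is inconclusive at n = 37; it does NOT by itself certify R(7, 7) > 37.

E[X] = 643467/65536 ≈ 9.8185272; E[X] ≥ 1; first-moment method inconclusive here.


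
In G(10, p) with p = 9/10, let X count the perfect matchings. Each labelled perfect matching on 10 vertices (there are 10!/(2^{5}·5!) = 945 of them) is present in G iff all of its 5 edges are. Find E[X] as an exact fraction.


K_10 has 10!/(2^{5}·5!) = 945 labelled perfect matchings.
For each such perfect matching H, let X_H = 1 if all 5 edges of H are present in G. Then P[X_H = 1] = p^{5} = (9/10)^{5} = 59049/100000.
Summing the indicators: E[X] = Σ_H E[X_H] = 945 · p^{5} = 945 · 59049/100000 = 11160261/20000.
Numerically: E[X] ≈ 558.

E[X] = 945 · (9/10)^{5} = 11160261/20000 ≈ 558.


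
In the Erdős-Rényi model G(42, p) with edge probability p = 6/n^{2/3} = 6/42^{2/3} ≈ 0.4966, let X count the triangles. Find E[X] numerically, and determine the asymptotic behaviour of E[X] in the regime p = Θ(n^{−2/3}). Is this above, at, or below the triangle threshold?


Number of potential triangles: C(42, 3) = 11480.
Each occurs with probability p³ ≈ (0.4966)³ ≈ 1.224490e-01.
By linearity: E[X] = C(42, 3)·p³ ≈ 11480 · 1.224490e-01 ≈ 1405.7143.
Since α = 2/3 < 1, p = c/n^{2/3} ≫ 1/n is above the triangle threshold p ~ 1/n. Asymptotically E[X] ~ (c³/6)·n^{3(1−α)} = (6³/6)·n^{1} → ∞; triangles are abundant w.h.p.

E[X] ≈ 1405.7143; in regime p = Θ(1/n^{2/3}) E[X] diverges (above the triangle threshold p ~ 1/n).


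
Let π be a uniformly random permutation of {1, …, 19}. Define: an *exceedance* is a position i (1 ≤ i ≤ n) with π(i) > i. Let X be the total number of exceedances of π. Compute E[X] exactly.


Write X = Σ_{i=1}^{19} X_i, where X_i = 1_{π(i) > i}.
For each fixed i, π(i) is uniform over {1, …, 19} (marginal of a uniform permutation), so P[π(i) > i] = (n − i)/n. Summing: Σ_{i=1}^{19} (n − i)/n = (0 + 1 + … + 18)/19 = 19(19 − 1)/(2·19) = (19 − 1)/2.
Hence E[X] = Σ_{i=1}^{19} (19 − i)/19 = 9 ≈ 9.00000.

E[X] = 9 = 9.00000.


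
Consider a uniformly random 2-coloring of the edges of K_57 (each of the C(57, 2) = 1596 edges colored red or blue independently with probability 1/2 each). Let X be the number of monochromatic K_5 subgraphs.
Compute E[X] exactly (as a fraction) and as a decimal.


Let X = Σ_S X_S over the C(57, 5) = 4187106 subsets S of size 5, where X_S = 1 if the K_5 on S is monochromatic.
For a fixed S, the K_5 on S has C(5, 2) = 10 edges. P[all 10 edges red] = (1/2)^10, and likewise for blue, so P[monochromatic] = 2·(1/2)^10 = 2^{1 − 10} = 1/512.
Summing: E[X] = C(57, 5) · 2^{1 − 10} = 4187106 · 1/512 = 2093553/256.
Numerically: E[X] ≈ 8177.94141.

E[X] = C(57,5)·2^(1−C(5,2)) = 2093553/256 ≈ 8177.94141.


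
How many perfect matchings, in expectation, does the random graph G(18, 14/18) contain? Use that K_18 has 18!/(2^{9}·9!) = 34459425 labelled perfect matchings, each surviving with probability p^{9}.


K_18 has 18!/(2^{9}·9!) = 34459425 labelled perfect matchings.
For each such perfect matching H, let X_H = 1 if all 9 edges of H are present in G. Then P[X_H = 1] = p^{9} = (7/9)^{9} = 40353607/387420489.
By linearity: E[X] = Σ_H E[X_H] = 34459425 · p^{9} = 34459425 · 40353607/387420489 = 17167433257975/4782969.
Numerically: E[X] ≈ 3.59e+06.

E[X] = 34459425 · (7/9)^{9} = 17167433257975/4782969 ≈ 3.59e+06.


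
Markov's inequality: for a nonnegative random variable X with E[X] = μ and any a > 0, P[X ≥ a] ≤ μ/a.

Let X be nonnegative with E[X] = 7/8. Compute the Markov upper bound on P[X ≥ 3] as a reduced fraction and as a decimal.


μ = E[X] = 7/8, a = 3.
Markov: P[X ≥ 3] ≤ μ/a = (7/8)/3 = 7/24.
Numerically: ≈ 0.2917.
(Since a = 3 > μ = 0.8750, the bound 7/24 is < 1 and informative.)

P[X ≥ 3] ≤ 7/24 ≈ 0.2917.


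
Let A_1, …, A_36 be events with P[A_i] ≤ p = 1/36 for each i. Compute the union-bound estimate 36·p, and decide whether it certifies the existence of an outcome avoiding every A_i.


Union bound: P[∪_{i=1}^{36} A_i] ≤ Σ_i P[A_i] ≤ 36·p = 36·(1/36) = 1.
Numerically: 1 ≈ 1.0000000.
Is 1 < 1? NO.
Since the bound 1 is ≥ 1, the union bound is uninformative here; it does NOT by itself certify existence.

36·p = 1 ≈ 1.0000000; existence NOT certified by the union bound.


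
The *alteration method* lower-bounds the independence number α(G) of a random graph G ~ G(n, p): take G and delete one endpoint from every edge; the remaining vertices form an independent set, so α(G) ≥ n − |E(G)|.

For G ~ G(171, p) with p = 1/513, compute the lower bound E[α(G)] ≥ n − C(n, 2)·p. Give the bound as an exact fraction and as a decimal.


E[|E(G)|] = C(171, 2)·p = 14535 · (1/513) = 85/3.
E[α(G)] ≥ n − E[|E(G)|] = 171 − 85/3 = 428/3.
Numerically: ≈ 142.6667.
(This is only a lower bound; the true E[α(G)] may be larger.)

E[α(G)] ≥ 428/3 ≈ 142.6667.


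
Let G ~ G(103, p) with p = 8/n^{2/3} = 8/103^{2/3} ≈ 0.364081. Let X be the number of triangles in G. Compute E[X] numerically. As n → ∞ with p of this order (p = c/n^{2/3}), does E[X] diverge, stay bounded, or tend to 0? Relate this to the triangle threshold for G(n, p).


Number of potential triangles: C(103, 3) = 176851.
Each occurs with probability p³ ≈ (0.364081)³ ≈ 4.82609105e-02.
By linearity: E[X] = C(103, 3)·p³ ≈ 176851 · 4.82609105e-02 ≈ 8534.990291.
Since α = 2/3 < 1, p = c/n^{2/3} ≫ 1/n is above the triangle threshold p ~ 1/n. Asymptotically E[X] ~ (c³/6)·n^{3(1−α)} = (8³/6)·n^{1} → ∞; triangles are abundant w.h.p.

E[X] ≈ 8534.990291; in regime p = Θ(1/n^{2/3}) E[X] diverges (above the triangle threshold p ~ 1/n).


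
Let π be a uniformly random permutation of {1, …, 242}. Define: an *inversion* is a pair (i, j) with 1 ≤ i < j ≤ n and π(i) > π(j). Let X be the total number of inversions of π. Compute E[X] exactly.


Write X = Σ X_I over the C(242, 2) = 29161 pairs i < j, with X_I the indicator of one inversion.
There are 29161 indicators.
For each fixed pair i < j, the values π(i) and π(j) are two distinct elements of {1, …, 242} in uniformly random order; by symmetry P[π(i) > π(j)] = 1/2.
By linearity: E[X] = 29161 · (1/2) = C(242, 2) · (1/2) = 29161/2 = 29161/2 ≈ 14580.500.

E[X] = 29161/2 = 14580.500.


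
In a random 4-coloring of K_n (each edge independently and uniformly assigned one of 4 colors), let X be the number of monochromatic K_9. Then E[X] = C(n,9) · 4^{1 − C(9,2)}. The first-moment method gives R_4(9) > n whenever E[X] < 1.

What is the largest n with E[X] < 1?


We need C(n, 9) · 4^{1 − 36} < 1, i.e. C(n, 9) < 4^{36 − 1} = 1180591620717411303424.
Check values of n near the boundary:
  n = 909: C(909, 9) = 1122169012923711463931; 1122169012923711463931 < 1180591620717411303424? YES
  n = 910: C(910, 9) = 1133378248346922788210; 1133378248346922788210 < 1180591620717411303424? YES
  n = 911: C(911, 9) = 1144686900492291197405; 1144686900492291197405 < 1180591620717411303424? YES
  n = 912: C(912, 9) = 1156095740032081475120; 1156095740032081475120 < 1180591620717411303424? YES
  n = 913: C(913, 9) = 1167605542753639808390; 1167605542753639808390 < 1180591620717411303424? YES
  n = 914: C(914, 9) = 1179217089587653905932; 1179217089587653905932 < 1180591620717411303424? YES
  n = 915: C(915, 9) = 1190931166636537885130; 1190931166636537885130 < 1180591620717411303424? NO
The largest n with C(n, 9) < 1180591620717411303424 is n = 914 (where E[X] = 294804272396913476483/295147905179352825856 ≈ 0.9988357). Hence R_4(9) > 914, i.e. R_4(9) ≥ 915.

Largest n = 914; hence R_4(9) > 914.


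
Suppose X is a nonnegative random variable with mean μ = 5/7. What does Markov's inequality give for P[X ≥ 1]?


μ = E[X] = 5/7, a = 1.
Markov: P[X ≥ 1] ≤ μ/a = (5/7)/1 = 5/7.
Numerically: ≈ 0.71429.
(Since a = 1 > μ = 0.71429, the bound 5/7 is < 1 and informative.)

P[X ≥ 1] ≤ 5/7 ≈ 0.71429.


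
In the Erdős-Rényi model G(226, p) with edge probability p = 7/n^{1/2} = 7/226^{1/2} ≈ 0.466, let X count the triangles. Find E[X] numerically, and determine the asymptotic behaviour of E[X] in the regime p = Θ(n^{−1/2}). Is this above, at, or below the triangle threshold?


Number of potential triangles: C(226, 3) = 1898400.
Each occurs with probability p³ ≈ (0.466)³ ≈ 1.00956e-01.
By linearity: E[X] = C(226, 3)·p³ ≈ 1898400 · 1.00956e-01 ≈ 191654.573.
Since α = 1/2 < 1, p = c/n^{1/2} ≫ 1/n is above the triangle threshold p ~ 1/n. Asymptotically E[X] ~ (c³/6)·n^{3(1−α)} = (7³/6)·n^{1.5} → ∞; triangles are abundant w.h.p.

E[X] ≈ 191654.573; in regime p = Θ(1/n^{1/2}) E[X] diverges (above the triangle threshold p ~ 1/n).


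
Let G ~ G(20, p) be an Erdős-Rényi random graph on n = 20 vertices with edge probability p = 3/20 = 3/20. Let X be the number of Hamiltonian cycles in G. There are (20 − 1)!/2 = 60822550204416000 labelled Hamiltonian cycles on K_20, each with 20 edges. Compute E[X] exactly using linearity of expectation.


K_20 has (20 − 1)!/2 = 60822550204416000 labelled Hamiltonian cycles.
For each such Hamiltonian cycle H, let X_H = 1 if all 20 edges of H are present in G. Then P[X_H = 1] = p^{20} = (3/20)^{20} = 3486784401/104857600000000000000000000.
By linearity of expectation: E[X] = Σ_H E[X_H] = 60822550204416000 · p^{20} = 60822550204416000 · 3486784401/104857600000000000000000000 = 51776152168407487821/25600000000000000000.
Numerically: E[X] ≈ 2.023.

E[X] = 60822550204416000 · (3/20)^{20} = 51776152168407487821/25600000000000000000 ≈ 2.023.


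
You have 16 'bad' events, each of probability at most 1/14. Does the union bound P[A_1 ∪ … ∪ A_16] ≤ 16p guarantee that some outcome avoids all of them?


Union bound: P[∪_{i=1}^{16} A_i] ≤ Σ_i P[A_i] ≤ 16·p = 16·(1/14) = 8/7.
Numerically: 8/7 ≈ 1.1428571.
Is 8/7 < 1? NO.
Since the bound 8/7 is ≥ 1, the union bound is uninformative here; it does NOT by itself certify existence.

16·p = 8/7 ≈ 1.1428571; existence NOT certified by the union bound.


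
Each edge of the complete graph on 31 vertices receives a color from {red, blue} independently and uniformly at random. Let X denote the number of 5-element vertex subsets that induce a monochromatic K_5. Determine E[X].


Let X = Σ_S X_S over the C(31, 5) = 169911 subsets S of size 5, where X_S = 1 if the K_5 on S is monochromatic.
For a fixed S, the K_5 on S has C(5, 2) = 10 edges. P[all 10 edges red] = (1/2)^10, and likewise for blue, so P[monochromatic] = 2·(1/2)^10 = 2^{1 − 10} = 1/512.
Summing: E[X] = C(31, 5) · 2^{1 − 10} = 169911 · 1/512 = 169911/512.
Numerically: E[X] ≈ 331.8574.

E[X] = C(31,5)·2^(1−C(5,2)) = 169911/512 ≈ 331.8574.


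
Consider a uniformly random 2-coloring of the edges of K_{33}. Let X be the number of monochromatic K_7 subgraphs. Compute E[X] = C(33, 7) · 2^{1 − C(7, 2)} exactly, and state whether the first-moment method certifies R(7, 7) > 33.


E[X] = C(33, 7) · 2^{1 − 21} = 4272048 · 2^{−20} = 4272048/1048576.
As a reduced fraction: E[X] = 267003/65536 ≈ 4.074.
Is E[X] < 1? NO.
Since E[X] ≥ 1, the first-moment bound is inconclusive at n = 33; it does NOT by itself certify R(7, 7) > 33.

E[X] = 267003/65536 ≈ 4.074; E[X] ≥ 1; first-moment method inconclusive here.


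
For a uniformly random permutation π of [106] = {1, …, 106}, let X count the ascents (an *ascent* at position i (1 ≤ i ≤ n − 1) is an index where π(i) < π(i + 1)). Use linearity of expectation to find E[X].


Write X = Σ X_I over i = 1, …, 105, with X_I the indicator of one ascent.
There are 105 indicators.
For each fixed i, the pair (π(i), π(i+1)) is a uniformly random ordered pair of distinct values from {1, …, 106}; by symmetry P[π(i) < π(i+1)] = 1/2.
By linearity: E[X] = 105 · (1/2) = (106 − 1) · (1/2) = 105/2 ≈ 52.500000.

E[X] = 105/2 = 52.500000.


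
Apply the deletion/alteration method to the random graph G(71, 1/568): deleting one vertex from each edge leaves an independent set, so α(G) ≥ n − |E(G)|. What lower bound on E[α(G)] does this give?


E[|E(G)|] = C(71, 2)·p = 2485 · (1/568) = 35/8.
E[α(G)] ≥ n − E[|E(G)|] = 71 − 35/8 = 533/8.
Numerically: ≈ 66.625.
(This is only a lower bound; the true E[α(G)] may be larger.)

E[α(G)] ≥ 533/8 ≈ 66.625.


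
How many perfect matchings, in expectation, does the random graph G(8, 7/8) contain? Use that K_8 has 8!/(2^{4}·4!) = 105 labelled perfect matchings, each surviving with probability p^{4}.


K_8 has 8!/(2^{4}·4!) = 105 labelled perfect matchings.
For each such perfect matching H, let X_H = 1 if all 4 edges of H are present in G. Then P[X_H = 1] = p^{4} = (7/8)^{4} = 2401/4096.
By linearity of expectation: E[X] = Σ_H E[X_H] = 105 · p^{4} = 105 · 2401/4096 = 252105/4096.
Numerically: E[X] ≈ 61.5.

E[X] = 105 · (7/8)^{4} = 252105/4096 ≈ 61.5.


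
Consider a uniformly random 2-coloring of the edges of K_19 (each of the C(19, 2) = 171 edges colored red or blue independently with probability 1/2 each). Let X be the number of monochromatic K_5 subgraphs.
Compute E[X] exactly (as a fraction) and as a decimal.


Let X = Σ_S X_S over the C(19, 5) = 11628 subsets S of size 5, where X_S = 1 if the K_5 on S is monochromatic.
For a fixed S, the K_5 on S has C(5, 2) = 10 edges. P[all 10 edges red] = (1/2)^10, and likewise for blue, so P[monochromatic] = 2·(1/2)^10 = 2^{1 − 10} = 1/512.
By linearity: E[X] = C(19, 5) · 2^{1 − 10} = 11628 · 1/512 = 2907/128.
Numerically: E[X] ≈ 22.711.

E[X] = C(19,5)·2^(1−C(5,2)) = 2907/128 ≈ 22.711.


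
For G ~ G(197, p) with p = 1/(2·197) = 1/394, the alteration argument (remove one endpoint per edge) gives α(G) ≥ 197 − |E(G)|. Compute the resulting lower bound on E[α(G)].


E[|E(G)|] = C(197, 2)·p = 19306 · (1/394) = 49.
E[α(G)] ≥ n − E[|E(G)|] = 197 − 49 = 148.
Numerically: ≈ 148.000.
(This is only a lower bound; the true E[α(G)] may be larger.)

E[α(G)] ≥ 148 ≈ 148.000.


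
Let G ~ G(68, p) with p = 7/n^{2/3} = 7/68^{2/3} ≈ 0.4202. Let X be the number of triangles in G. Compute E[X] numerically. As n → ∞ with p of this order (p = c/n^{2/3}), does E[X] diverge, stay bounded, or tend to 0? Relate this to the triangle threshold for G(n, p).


Number of potential triangles: C(68, 3) = 50116.
Each occurs with probability p³ ≈ (0.4202)³ ≈ 7.417820e-02.
By linearity: E[X] = C(68, 3)·p³ ≈ 50116 · 7.417820e-02 ≈ 3717.5147.
Since α = 2/3 < 1, p = c/n^{2/3} ≫ 1/n is above the triangle threshold p ~ 1/n. Asymptotically E[X] ~ (c³/6)·n^{3(1−α)} = (7³/6)·n^{1} → ∞; triangles are abundant w.h.p.

E[X] ≈ 3717.5147; in regime p = Θ(1/n^{2/3}) E[X] diverges (above the triangle threshold p ~ 1/n).


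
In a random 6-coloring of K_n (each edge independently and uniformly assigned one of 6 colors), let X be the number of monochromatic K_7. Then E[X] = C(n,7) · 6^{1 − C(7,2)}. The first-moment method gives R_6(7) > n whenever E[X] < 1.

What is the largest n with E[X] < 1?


We need C(n, 7) · 6^{1 − 21} < 1, i.e. C(n, 7) < 6^{21 − 1} = 3656158440062976.
Check values of n near the boundary:
  n = 563: C(563, 7) = 3426622515769596; 3426622515769596 < 3656158440062976? YES
  n = 564: C(564, 7) = 3469685994423792; 3469685994423792 < 3656158440062976? YES
  n = 565: C(565, 7) = 3513212521235560; 3513212521235560 < 3656158440062976? YES
  n = 566: C(566, 7) = 3557206237959440; 3557206237959440 < 3656158440062976? YES
  n = 567: C(567, 7) = 3601671315933933; 3601671315933933 < 3656158440062976? YES
  n = 568: C(568, 7) = 3646611956239704; 3646611956239704 < 3656158440062976? YES
  n = 569: C(569, 7) = 3692032389858348; 3692032389858348 < 3656158440062976? NO
  n = 570: C(570, 7) = 3737936877831720; 3737936877831720 < 3656158440062976? NO
The largest n with C(n, 7) < 3656158440062976 is n = 568 (where E[X] = 16882462760369/16926659444736 ≈ 0.99739). Hence R_6(7) > 568, i.e. R_6(7) ≥ 569.

Largest n = 568; hence R_6(7) > 568.


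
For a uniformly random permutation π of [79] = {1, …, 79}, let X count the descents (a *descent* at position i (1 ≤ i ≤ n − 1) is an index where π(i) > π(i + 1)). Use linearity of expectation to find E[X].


Write X = Σ X_I over i = 1, …, 78, with X_I the indicator of one descent.
There are 78 indicators.
For each fixed i, the pair (π(i), π(i+1)) is a uniformly random ordered pair of distinct values from {1, …, 79}; by symmetry P[π(i) > π(i+1)] = 1/2.
By linearity: E[X] = 78 · (1/2) = (79 − 1) · (1/2) = 39 ≈ 39.0000.

E[X] = 39 = 39.0000.


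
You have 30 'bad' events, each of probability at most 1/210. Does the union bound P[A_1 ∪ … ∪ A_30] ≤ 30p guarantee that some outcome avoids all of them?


Union bound: P[∪_{i=1}^{30} A_i] ≤ Σ_i P[A_i] ≤ 30·p = 30·(1/210) = 1/7.
Numerically: 1/7 ≈ 0.142857.
Is 1/7 < 1? YES.
Since P[∪ A_i] ≤ 1/7 < 1, the complement has P[∩ A_i^c] ≥ 1 − 1/7 = 6/7 > 0, so some outcome avoids every A_i.

30·p = 1/7 ≈ 0.142857; existence CERTIFIED by the union bound.


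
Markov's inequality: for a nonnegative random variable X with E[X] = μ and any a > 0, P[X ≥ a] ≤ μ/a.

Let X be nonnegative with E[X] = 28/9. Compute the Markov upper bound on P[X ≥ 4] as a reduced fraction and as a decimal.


μ = E[X] = 28/9, a = 4.
Markov: P[X ≥ 4] ≤ μ/a = (28/9)/4 = 7/9.
Numerically: ≈ 0.777778.
(Since a = 4 > μ = 3.111111, the bound 7/9 is < 1 and informative.)

P[X ≥ 4] ≤ 7/9 ≈ 0.777778.


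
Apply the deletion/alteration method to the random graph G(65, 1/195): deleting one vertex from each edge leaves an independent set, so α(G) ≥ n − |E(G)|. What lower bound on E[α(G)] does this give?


E[|E(G)|] = C(65, 2)·p = 2080 · (1/195) = 32/3.
E[α(G)] ≥ n − E[|E(G)|] = 65 − 32/3 = 163/3.
Numerically: ≈ 54.333.
(This is only a lower bound; the true E[α(G)] may be larger.)

E[α(G)] ≥ 163/3 ≈ 54.333.


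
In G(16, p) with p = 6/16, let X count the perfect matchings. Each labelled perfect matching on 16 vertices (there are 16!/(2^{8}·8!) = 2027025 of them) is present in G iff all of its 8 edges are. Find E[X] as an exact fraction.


K_16 has 16!/(2^{8}·8!) = 2027025 labelled perfect matchings.
For each such perfect matching H, let X_H = 1 if all 8 edges of H are present in G. Then P[X_H = 1] = p^{8} = (3/8)^{8} = 6561/16777216.
By linearity of expectation: E[X] = Σ_H E[X_H] = 2027025 · p^{8} = 2027025 · 6561/16777216 = 13299311025/16777216.
Numerically: E[X] ≈ 792.7.

E[X] = 2027025 · (3/8)^{8} = 13299311025/16777216 ≈ 792.7.


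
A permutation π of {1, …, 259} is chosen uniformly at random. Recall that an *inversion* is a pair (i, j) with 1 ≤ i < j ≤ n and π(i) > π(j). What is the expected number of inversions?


Write X = Σ X_I over the C(259, 2) = 33411 pairs i < j, with X_I the indicator of one inversion.
There are 33411 indicators.
For each fixed pair i < j, the values π(i) and π(j) are two distinct elements of {1, …, 259} in uniformly random order; by symmetry P[π(i) > π(j)] = 1/2.
By linearity: E[X] = 33411 · (1/2) = C(259, 2) · (1/2) = 33411/2 = 33411/2 ≈ 16705.5000.

E[X] = 33411/2 = 16705.5000.


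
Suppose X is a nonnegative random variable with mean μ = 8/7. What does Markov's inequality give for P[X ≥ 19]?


μ = E[X] = 8/7, a = 19.
Markov: P[X ≥ 19] ≤ μ/a = (8/7)/19 = 8/133.
Numerically: ≈ 0.060150.
(Since a = 19 > μ = 1.142857, the bound 8/133 is < 1 and informative.)

P[X ≥ 19] ≤ 8/133 ≈ 0.060150.


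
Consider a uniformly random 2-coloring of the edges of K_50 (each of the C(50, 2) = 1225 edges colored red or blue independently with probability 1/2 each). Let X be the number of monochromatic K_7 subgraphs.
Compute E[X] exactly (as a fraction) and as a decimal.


Let X = Σ_S X_S over the C(50, 7) = 99884400 subsets S of size 7, where X_S = 1 if the K_7 on S is monochromatic.
For a fixed S, the K_7 on S has C(7, 2) = 21 edges. P[all 21 edges red] = (1/2)^21, and likewise for blue, so P[monochromatic] = 2·(1/2)^21 = 2^{1 − 21} = 1/1048576.
Summing: E[X] = C(50, 7) · 2^{1 − 21} = 99884400 · 1/1048576 = 6242775/65536.
Numerically: E[X] ≈ 95.25719.

E[X] = C(50,7)·2^(1−C(7,2)) = 6242775/65536 ≈ 95.25719.


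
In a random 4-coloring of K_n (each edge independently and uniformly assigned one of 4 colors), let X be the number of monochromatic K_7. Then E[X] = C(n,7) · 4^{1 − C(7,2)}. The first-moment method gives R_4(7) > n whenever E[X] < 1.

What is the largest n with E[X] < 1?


We need C(n, 7) · 4^{1 − 21} < 1, i.e. C(n, 7) < 4^{21 − 1} = 1099511627776.
Check values of n near the boundary:
  n = 175: C(175, 7) = 883208107275; 883208107275 < 1099511627776? YES
  n = 176: C(176, 7) = 919790691600; 919790691600 < 1099511627776? YES
  n = 177: C(177, 7) = 957664425960; 957664425960 < 1099511627776? YES
  n = 178: C(178, 7) = 996867063280; 996867063280 < 1099511627776? YES
  n = 179: C(179, 7) = 1037437234460; 1037437234460 < 1099511627776? YES
  n = 180: C(180, 7) = 1079414463600; 1079414463600 < 1099511627776? YES
  n = 181: C(181, 7) = 1122839183400; 1122839183400 < 1099511627776? NO
  n = 182: C(182, 7) = 1167752750736; 1167752750736 < 1099511627776? NO
  n = 183: C(183, 7) = 1214197462413; 1214197462413 < 1099511627776? NO
The largest n with C(n, 7) < 1099511627776 is n = 180 (where E[X] = 67463403975/68719476736 ≈ 0.981722). Hence R_4(7) > 180, i.e. R_4(7) ≥ 181.

Largest n = 180; hence R_4(7) > 180.


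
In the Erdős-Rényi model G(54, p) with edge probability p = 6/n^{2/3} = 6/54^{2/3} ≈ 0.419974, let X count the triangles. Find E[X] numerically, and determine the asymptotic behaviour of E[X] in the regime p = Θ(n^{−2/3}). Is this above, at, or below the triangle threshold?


Number of potential triangles: C(54, 3) = 24804.
Each occurs with probability p³ ≈ (0.419974)³ ≈ 7.40740741e-02.
By linearity: E[X] = C(54, 3)·p³ ≈ 24804 · 7.40740741e-02 ≈ 1837.333333.
Since α = 2/3 < 1, p = c/n^{2/3} ≫ 1/n is above the triangle threshold p ~ 1/n. Asymptotically E[X] ~ (c³/6)·n^{3(1−α)} = (6³/6)·n^{1} → ∞; triangles are abundant w.h.p.

E[X] ≈ 1837.333333; in regime p = Θ(1/n^{2/3}) E[X] diverges (above the triangle threshold p ~ 1/n).
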